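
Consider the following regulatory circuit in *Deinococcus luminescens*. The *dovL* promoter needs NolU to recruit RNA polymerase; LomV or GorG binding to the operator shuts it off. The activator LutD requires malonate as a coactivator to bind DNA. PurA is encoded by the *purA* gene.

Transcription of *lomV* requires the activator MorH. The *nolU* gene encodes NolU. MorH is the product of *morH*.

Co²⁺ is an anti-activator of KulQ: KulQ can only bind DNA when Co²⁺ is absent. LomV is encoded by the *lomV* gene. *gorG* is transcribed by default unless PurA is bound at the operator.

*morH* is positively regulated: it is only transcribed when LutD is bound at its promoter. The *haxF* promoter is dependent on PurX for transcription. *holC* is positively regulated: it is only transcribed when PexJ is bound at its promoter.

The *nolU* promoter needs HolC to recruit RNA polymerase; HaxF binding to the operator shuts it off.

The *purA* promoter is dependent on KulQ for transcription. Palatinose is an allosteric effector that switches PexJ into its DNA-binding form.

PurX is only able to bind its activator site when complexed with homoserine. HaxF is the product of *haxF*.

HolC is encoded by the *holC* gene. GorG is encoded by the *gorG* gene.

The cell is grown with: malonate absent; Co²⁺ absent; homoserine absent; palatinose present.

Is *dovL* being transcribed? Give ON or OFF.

ON

Malonate is absent, so LutD is inactive.
Required activator LutD is absent, so *morH* is not transcribed.
So MorH is not produced.
Required activator MorH is absent, so *lomV* is not transcribed.
So LomV is not produced.
Co²⁺ is absent, so KulQ is active.
No repressor is bound and KulQ is active, so *purA* is transcribed.
So PurA is produced and active.
With repressor PurA bound, *gorG* is not transcribed.
So GorG is not produced.
Palatinose is present, so PexJ is active.
No repressor is bound and PexJ is active, so *holC* is transcribed.
So HolC is produced and active.
Homoserine is absent, so PurX is inactive.
Required activator PurX is absent, so *haxF* is not transcribed.
So HaxF is not produced.
No repressor is bound and HolC is active, so *nolU* is transcribed.
So NolU is produced and active.
No repressor is bound and NolU is active, so *dovL* is transcribed.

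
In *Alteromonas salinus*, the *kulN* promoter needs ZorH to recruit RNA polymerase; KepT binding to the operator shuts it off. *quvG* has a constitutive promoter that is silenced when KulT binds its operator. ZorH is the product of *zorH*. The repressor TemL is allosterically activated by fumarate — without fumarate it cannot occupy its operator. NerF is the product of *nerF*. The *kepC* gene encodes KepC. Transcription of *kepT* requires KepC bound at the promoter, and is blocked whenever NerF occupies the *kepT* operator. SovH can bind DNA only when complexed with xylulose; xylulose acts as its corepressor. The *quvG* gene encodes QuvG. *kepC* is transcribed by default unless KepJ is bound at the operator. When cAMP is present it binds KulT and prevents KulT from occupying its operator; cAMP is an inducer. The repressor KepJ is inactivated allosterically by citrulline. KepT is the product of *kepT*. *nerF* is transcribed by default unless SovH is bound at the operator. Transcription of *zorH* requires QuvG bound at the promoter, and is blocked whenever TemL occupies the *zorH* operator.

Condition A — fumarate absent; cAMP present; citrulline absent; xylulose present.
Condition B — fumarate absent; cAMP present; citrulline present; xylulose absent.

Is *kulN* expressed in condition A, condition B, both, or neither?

Condition A:
Fumarate is absent, so TemL is inactive.
cAMP is present, so KulT is inactive.
With no repressor bound, *quvG* is transcribed.
So QuvG is produced and active.
No repressor is bound and QuvG is active, so *zorH* is transcribed.
So ZorH is produced and active.
Citrulline is absent, so KepJ is active.
With repressor KepJ bound, *kepC* is not transcribed.
So KepC is not produced.
Xylulose is present, so SovH is active.
With repressor SovH bound, *nerF* is not transcribed.
So NerF is not produced.
Required activator KepC is absent, so *kepT* is not transcribed.
So KepT is not produced.
No repressor is bound and ZorH is active, so *kulN* is transcribed.
→ *kulN* is ON in A.
Condition B:
Fumarate is absent, so TemL is inactive.
cAMP is present, so KulT is inactive.
With no repressor bound, *quvG* is transcribed.
So QuvG is produced and active.
No repressor is bound and QuvG is active, so *zorH* is transcribed.
So ZorH is produced and active.
Citrulline is present, so KepJ is inactive.
With no repressor bound, *kepC* is transcribed.
So KepC is produced and active.
Xylulose is absent, so SovH is inactive.
With no repressor bound, *nerF* is transcribed.
So NerF is produced and active.
With repressor NerF bound, *kepT* is not transcribed.
So KepT is not produced.
No repressor is bound and ZorH is active, so *kulN* is transcribed.
→ *kulN* is ON in B.

both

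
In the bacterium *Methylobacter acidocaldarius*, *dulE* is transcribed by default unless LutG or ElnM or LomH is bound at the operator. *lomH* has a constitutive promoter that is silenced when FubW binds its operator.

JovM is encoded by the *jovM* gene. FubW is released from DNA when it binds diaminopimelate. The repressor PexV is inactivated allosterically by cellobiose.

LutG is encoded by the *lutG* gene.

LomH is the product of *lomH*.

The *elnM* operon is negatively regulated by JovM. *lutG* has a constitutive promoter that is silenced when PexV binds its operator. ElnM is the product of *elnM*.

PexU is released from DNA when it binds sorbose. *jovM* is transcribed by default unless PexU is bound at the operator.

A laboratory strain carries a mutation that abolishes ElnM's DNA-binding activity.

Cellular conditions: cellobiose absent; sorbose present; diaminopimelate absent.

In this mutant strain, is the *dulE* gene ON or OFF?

Cellobiose is absent, so PexV is active.
With repressor PexV bound, *lutG* is not transcribed.
So LutG is not produced.
ElnM is non-functional in this strain, so it has no effect.
Diaminopimelate is absent, so FubW is active.
With repressor FubW bound, *lomH* is not transcribed.
So LomH is not produced.
With no repressor bound, *dulE* is transcribed.

ON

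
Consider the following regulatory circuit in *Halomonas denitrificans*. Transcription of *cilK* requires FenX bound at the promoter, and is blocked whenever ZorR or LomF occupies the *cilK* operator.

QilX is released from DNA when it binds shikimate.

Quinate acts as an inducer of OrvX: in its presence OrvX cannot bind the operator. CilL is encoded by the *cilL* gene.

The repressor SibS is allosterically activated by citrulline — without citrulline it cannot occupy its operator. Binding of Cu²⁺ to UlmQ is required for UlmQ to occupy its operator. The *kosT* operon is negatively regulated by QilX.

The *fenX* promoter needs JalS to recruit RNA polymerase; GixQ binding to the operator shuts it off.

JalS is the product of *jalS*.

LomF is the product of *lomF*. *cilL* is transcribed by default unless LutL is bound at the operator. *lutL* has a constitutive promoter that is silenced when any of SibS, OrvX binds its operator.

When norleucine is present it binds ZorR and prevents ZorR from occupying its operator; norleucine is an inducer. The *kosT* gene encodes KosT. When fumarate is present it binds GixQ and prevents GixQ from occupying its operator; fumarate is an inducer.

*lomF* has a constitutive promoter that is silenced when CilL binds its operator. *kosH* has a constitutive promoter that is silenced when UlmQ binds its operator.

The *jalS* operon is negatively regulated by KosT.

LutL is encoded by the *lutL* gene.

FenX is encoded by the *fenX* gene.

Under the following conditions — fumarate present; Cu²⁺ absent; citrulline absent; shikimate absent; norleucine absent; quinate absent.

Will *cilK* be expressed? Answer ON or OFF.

OFF

Norleucine is absent, so ZorR is active.
Citrulline is absent, so SibS is inactive.
Quinate is absent, so OrvX is active.
With repressor OrvX bound, *lutL* is not transcribed.
So LutL is not produced.
With no repressor bound, *cilL* is transcribed.
So CilL is produced and active.
With repressor CilL bound, *lomF* is not transcribed.
So LomF is not produced.
Shikimate is absent, so QilX is active.
With repressor QilX bound, *kosT* is not transcribed.
So KosT is not produced.
With no repressor bound, *jalS* is transcribed.
So JalS is produced and active.
Fumarate is present, so GixQ is inactive.
No repressor is bound and JalS is active, so *fenX* is transcribed.
So FenX is produced and active.
With repressor ZorR bound, *cilK* is not transcribed.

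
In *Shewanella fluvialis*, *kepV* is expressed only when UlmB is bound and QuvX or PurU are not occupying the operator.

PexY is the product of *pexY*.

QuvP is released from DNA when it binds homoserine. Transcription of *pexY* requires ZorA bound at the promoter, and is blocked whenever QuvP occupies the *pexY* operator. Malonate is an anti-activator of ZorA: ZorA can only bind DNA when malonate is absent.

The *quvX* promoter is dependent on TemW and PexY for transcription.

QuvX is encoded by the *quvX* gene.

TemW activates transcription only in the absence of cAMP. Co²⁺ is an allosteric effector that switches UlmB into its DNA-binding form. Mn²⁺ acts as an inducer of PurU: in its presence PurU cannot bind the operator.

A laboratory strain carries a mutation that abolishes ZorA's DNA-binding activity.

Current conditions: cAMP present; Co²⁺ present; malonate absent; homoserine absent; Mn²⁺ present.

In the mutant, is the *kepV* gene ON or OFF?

cAMP is present, so TemW is inactive.
Homoserine is absent, so QuvP is active.
ZorA is non-functional in this strain, so it has no effect.
With repressor QuvP bound, *pexY* is not transcribed.
So PexY is not produced.
Required activator TemW is absent, so *quvX* is not transcribed.
So QuvX is not produced.
Mn²⁺ is present, so PurU is inactive.
Co²⁺ is present, so UlmB is active.
No repressor is bound and UlmB is active, so *kepV* is transcribed.

ON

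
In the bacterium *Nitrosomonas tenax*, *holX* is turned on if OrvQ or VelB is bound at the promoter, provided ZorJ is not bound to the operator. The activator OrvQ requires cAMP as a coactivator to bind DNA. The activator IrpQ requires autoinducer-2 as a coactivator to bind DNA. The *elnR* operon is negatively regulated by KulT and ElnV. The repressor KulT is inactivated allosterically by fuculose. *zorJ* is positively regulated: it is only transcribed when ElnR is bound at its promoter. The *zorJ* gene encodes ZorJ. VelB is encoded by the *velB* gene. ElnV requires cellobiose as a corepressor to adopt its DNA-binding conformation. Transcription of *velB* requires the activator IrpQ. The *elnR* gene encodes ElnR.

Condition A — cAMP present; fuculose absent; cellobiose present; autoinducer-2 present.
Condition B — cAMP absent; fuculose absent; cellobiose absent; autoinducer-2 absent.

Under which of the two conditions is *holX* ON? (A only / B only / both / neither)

A only

Condition A:
cAMP is present, so OrvQ is active.
Fuculose is absent, so KulT is active.
Cellobiose is present, so ElnV is active.
With repressor KulT bound, *elnR* is not transcribed.
So ElnR is not produced.
Required activator ElnR is absent, so *zorJ* is not transcribed.
So ZorJ is not produced.
Autoinducer-2 is present, so IrpQ is active.
No repressor is bound and IrpQ is active, so *velB* is transcribed.
So VelB is produced and active.
Activator OrvQ is present, so *holX* is transcribed.
→ *holX* is ON in A.
Condition B:
cAMP is absent, so OrvQ is inactive.
Fuculose is absent, so KulT is active.
Cellobiose is absent, so ElnV is inactive.
With repressor KulT bound, *elnR* is not transcribed.
So ElnR is not produced.
Required activator ElnR is absent, so *zorJ* is not transcribed.
So ZorJ is not produced.
Autoinducer-2 is absent, so IrpQ is inactive.
Required activator IrpQ is absent, so *velB* is not transcribed.
So VelB is not produced.
No activator is available at the *holX* promoter, so *holX* is not transcribed.
→ *holX* is OFF in B.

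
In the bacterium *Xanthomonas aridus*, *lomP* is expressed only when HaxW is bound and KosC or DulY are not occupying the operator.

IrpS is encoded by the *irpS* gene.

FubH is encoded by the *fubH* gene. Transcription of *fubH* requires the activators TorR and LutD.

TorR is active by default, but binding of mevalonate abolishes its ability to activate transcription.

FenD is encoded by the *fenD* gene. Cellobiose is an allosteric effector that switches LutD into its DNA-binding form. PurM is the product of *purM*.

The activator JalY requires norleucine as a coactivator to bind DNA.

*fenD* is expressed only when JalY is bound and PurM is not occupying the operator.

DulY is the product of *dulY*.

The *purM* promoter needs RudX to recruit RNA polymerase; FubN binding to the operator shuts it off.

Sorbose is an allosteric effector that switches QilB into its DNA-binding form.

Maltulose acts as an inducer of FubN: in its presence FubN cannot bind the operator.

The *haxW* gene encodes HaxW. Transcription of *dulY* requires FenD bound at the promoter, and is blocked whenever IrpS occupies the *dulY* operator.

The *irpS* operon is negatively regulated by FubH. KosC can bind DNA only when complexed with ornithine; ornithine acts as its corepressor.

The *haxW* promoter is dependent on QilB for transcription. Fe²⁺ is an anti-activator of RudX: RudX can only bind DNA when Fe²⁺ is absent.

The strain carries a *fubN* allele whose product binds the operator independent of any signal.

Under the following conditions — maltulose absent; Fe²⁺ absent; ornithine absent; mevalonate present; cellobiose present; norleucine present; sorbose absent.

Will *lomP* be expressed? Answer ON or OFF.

OFF

Ornithine is absent, so KosC is inactive.
Sorbose is absent, so QilB is inactive.
Required activator QilB is absent, so *haxW* is not transcribed.
So HaxW is not produced.
FubN is constitutively active in this strain.
Fe²⁺ is absent, so RudX is active.
With repressor FubN bound, *purM* is not transcribed.
So PurM is not produced.
Norleucine is present, so JalY is active.
No repressor is bound and JalY is active, so *fenD* is transcribed.
So FenD is produced and active.
Mevalonate is present, so TorR is inactive.
Cellobiose is present, so LutD is active.
Required activator TorR is absent, so *fubH* is not transcribed.
So FubH is not produced.
With no repressor bound, *irpS* is transcribed.
So IrpS is produced and active.
With repressor IrpS bound, *dulY* is not transcribed.
So DulY is not produced.
Required activator HaxW is absent, so *lomP* is not transcribed.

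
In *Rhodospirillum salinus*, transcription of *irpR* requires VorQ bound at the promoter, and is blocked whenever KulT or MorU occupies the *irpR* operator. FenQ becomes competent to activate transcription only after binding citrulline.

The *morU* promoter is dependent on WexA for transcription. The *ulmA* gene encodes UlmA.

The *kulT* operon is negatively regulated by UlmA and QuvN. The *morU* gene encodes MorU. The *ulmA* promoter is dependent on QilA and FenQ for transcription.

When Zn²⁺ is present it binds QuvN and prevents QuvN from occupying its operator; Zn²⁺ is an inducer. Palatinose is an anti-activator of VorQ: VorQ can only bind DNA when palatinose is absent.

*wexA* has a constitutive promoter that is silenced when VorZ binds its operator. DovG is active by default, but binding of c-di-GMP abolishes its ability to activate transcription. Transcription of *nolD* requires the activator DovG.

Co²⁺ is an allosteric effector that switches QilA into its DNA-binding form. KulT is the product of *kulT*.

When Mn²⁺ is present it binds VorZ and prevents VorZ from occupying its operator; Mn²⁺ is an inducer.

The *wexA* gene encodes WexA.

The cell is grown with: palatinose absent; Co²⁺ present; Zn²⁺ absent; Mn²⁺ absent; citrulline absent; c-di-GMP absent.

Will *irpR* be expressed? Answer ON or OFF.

Co²⁺ is present, so QilA is active.
Citrulline is absent, so FenQ is inactive.
Required activator FenQ is absent, so *ulmA* is not transcribed.
So UlmA is not produced.
Zn²⁺ is absent, so QuvN is active.
With repressor QuvN bound, *kulT* is not transcribed.
So KulT is not produced.
Palatinose is absent, so VorQ is active.
Mn²⁺ is absent, so VorZ is active.
With repressor VorZ bound, *wexA* is not transcribed.
So WexA is not produced.
Required activator WexA is absent, so *morU* is not transcribed.
So MorU is not produced.
No repressor is bound and VorQ is active, so *irpR* is transcribed.

ON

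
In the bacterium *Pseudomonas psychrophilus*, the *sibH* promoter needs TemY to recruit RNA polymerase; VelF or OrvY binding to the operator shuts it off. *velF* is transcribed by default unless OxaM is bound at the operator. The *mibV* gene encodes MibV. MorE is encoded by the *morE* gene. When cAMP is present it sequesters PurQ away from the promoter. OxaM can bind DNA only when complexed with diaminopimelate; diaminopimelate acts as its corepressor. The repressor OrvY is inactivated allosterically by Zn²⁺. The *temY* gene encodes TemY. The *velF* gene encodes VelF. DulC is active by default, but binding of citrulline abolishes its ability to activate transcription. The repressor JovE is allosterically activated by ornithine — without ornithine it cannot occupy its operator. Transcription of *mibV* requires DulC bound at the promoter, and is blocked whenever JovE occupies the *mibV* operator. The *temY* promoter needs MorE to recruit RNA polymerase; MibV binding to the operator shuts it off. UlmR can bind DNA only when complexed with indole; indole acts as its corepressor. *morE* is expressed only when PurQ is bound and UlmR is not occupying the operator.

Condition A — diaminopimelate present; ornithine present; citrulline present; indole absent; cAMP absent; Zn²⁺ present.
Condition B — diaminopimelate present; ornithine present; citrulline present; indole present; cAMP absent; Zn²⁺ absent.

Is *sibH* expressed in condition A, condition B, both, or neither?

Condition A:
Diaminopimelate is present, so OxaM is active.
With repressor OxaM bound, *velF* is not transcribed.
So VelF is not produced.
Ornithine is present, so JovE is active.
Citrulline is present, so DulC is inactive.
With repressor JovE bound, *mibV* is not transcribed.
So MibV is not produced.
Indole is absent, so UlmR is inactive.
cAMP is absent, so PurQ is active.
No repressor is bound and PurQ is active, so *morE* is transcribed.
So MorE is produced and active.
No repressor is bound and MorE is active, so *temY* is transcribed.
So TemY is produced and active.
Zn²⁺ is present, so OrvY is inactive.
No repressor is bound and TemY is active, so *sibH* is transcribed.
→ *sibH* is ON in A.
Condition B:
Diaminopimelate is present, so OxaM is active.
With repressor OxaM bound, *velF* is not transcribed.
So VelF is not produced.
Ornithine is present, so JovE is active.
Citrulline is present, so DulC is inactive.
With repressor JovE bound, *mibV* is not transcribed.
So MibV is not produced.
Indole is present, so UlmR is active.
cAMP is absent, so PurQ is active.
With repressor UlmR bound, *morE* is not transcribed.
So MorE is not produced.
Required activator MorE is absent, so *temY* is not transcribed.
So TemY is not produced.
Zn²⁺ is absent, so OrvY is active.
With repressor OrvY bound, *sibH* is not transcribed.
→ *sibH* is OFF in B.

A only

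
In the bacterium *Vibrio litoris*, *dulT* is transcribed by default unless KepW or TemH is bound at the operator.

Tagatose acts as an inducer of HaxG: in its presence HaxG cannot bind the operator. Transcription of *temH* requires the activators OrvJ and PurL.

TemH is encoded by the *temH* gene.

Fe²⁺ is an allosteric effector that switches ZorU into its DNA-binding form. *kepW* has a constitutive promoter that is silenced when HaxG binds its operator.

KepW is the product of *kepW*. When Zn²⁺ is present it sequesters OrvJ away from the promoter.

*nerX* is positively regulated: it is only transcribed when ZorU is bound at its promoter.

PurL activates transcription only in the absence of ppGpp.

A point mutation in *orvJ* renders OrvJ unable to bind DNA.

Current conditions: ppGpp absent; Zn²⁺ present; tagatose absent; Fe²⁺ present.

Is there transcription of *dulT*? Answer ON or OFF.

ON

Tagatose is absent, so HaxG is active.
With repressor HaxG bound, *kepW* is not transcribed.
So KepW is not produced.
OrvJ is non-functional in this strain, so it has no effect.
ppGpp is absent, so PurL is active.
Required activator OrvJ is absent, so *temH* is not transcribed.
So TemH is not produced.
With no repressor bound, *dulT* is transcribed.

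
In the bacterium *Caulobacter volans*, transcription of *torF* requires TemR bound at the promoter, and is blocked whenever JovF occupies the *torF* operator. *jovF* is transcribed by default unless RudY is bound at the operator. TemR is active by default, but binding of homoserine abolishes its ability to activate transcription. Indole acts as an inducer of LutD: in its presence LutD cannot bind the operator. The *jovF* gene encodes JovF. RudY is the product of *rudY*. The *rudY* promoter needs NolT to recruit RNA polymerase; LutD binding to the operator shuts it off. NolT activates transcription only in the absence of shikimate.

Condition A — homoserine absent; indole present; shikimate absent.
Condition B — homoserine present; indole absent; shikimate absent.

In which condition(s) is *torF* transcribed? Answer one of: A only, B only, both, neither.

A only

Condition A:
Homoserine is absent, so TemR is active.
Indole is present, so LutD is inactive.
Shikimate is absent, so NolT is active.
No repressor is bound and NolT is active, so *rudY* is transcribed.
So RudY is produced and active.
With repressor RudY bound, *jovF* is not transcribed.
So JovF is not produced.
No repressor is bound and TemR is active, so *torF* is transcribed.
→ *torF* is ON in A.
Condition B:
Homoserine is present, so TemR is inactive.
Indole is absent, so LutD is active.
Shikimate is absent, so NolT is active.
With repressor LutD bound, *rudY* is not transcribed.
So RudY is not produced.
With no repressor bound, *jovF* is transcribed.
So JovF is produced and active.
With repressor JovF bound, *torF* is not transcribed.
→ *torF* is OFF in B.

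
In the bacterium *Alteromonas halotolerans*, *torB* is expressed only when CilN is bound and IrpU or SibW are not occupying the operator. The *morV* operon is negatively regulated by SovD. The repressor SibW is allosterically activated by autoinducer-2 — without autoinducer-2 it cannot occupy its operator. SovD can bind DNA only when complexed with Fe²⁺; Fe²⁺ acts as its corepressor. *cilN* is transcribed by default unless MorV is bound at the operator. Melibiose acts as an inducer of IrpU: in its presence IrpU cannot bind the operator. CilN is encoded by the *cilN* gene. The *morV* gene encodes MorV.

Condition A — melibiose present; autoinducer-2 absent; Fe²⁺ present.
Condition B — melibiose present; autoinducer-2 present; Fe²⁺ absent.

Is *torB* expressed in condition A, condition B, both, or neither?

A only

Condition A:
Melibiose is present, so IrpU is inactive.
Autoinducer-2 is absent, so SibW is inactive.
Fe²⁺ is present, so SovD is active.
With repressor SovD bound, *morV* is not transcribed.
So MorV is not produced.
With no repressor bound, *cilN* is transcribed.
So CilN is produced and active.
No repressor is bound and CilN is active, so *torB* is transcribed.
→ *torB* is ON in A.
Condition B:
Melibiose is present, so IrpU is inactive.
Autoinducer-2 is present, so SibW is active.
Fe²⁺ is absent, so SovD is inactive.
With no repressor bound, *morV* is transcribed.
So MorV is produced and active.
With repressor MorV bound, *cilN* is not transcribed.
So CilN is not produced.
With repressor SibW bound, *torB* is not transcribed.
→ *torB* is OFF in B.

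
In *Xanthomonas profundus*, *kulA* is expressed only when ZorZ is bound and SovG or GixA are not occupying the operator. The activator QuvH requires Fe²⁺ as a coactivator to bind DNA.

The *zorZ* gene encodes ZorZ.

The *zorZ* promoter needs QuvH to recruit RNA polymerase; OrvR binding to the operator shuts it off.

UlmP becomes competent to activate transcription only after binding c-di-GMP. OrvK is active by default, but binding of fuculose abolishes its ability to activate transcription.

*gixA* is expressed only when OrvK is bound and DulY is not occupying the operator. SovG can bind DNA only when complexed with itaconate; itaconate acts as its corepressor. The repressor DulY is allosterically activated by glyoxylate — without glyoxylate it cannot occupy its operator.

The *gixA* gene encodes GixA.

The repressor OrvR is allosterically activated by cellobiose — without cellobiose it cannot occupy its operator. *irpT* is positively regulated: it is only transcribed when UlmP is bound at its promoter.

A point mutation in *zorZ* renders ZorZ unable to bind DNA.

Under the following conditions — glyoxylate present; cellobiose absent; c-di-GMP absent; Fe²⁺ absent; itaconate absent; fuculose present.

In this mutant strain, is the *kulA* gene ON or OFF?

Itaconate is absent, so SovG is inactive.
ZorZ is non-functional in this strain, so it has no effect.
Glyoxylate is present, so DulY is active.
Fuculose is present, so OrvK is inactive.
With repressor DulY bound, *gixA* is not transcribed.
So GixA is not produced.
Required activator ZorZ is absent, so *kulA* is not transcribed.

OFF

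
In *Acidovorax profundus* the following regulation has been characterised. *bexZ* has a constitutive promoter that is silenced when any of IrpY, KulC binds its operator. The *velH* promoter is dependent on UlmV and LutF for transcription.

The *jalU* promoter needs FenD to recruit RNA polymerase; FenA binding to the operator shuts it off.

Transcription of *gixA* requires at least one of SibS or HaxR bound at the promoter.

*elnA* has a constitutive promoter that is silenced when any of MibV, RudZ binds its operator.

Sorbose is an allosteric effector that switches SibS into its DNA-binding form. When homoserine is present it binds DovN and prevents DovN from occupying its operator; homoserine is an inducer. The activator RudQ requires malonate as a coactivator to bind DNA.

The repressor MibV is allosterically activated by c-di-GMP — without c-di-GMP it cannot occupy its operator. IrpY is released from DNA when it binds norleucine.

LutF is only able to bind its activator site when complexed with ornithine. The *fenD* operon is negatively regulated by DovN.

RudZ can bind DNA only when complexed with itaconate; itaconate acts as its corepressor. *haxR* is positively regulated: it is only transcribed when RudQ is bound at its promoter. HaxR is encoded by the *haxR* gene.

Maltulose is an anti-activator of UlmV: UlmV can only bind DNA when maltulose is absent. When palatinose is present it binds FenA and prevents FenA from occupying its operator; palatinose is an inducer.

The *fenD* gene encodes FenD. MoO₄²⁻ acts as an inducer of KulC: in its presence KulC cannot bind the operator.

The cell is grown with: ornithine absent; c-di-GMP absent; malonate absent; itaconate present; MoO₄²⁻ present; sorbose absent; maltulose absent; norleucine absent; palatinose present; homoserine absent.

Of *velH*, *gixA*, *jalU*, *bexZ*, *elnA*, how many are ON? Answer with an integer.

Maltulose is absent, so UlmV is active.
Ornithine is absent, so LutF is inactive.
Required activator LutF is absent, so *velH* is not transcribed.
→ *velH* is OFF.
Sorbose is absent, so SibS is inactive.
Malonate is absent, so RudQ is inactive.
Required activator RudQ is absent, so *haxR* is not transcribed.
So HaxR is not produced.
No activator is available at the *gixA* promoter, so *gixA* is not transcribed.
→ *gixA* is OFF.
Homoserine is absent, so DovN is active.
With repressor DovN bound, *fenD* is not transcribed.
So FenD is not produced.
Palatinose is present, so FenA is inactive.
Required activator FenD is absent, so *jalU* is not transcribed.
→ *jalU* is OFF.
Norleucine is absent, so IrpY is active.
MoO₄²⁻ is present, so KulC is inactive.
With repressor IrpY bound, *bexZ* is not transcribed.
→ *bexZ* is OFF.
c-di-GMP is absent, so MibV is inactive.
Itaconate is present, so RudZ is active.
With repressor RudZ bound, *elnA* is not transcribed.
→ *elnA* is OFF.
0 of the 5 genes are transcribed.

0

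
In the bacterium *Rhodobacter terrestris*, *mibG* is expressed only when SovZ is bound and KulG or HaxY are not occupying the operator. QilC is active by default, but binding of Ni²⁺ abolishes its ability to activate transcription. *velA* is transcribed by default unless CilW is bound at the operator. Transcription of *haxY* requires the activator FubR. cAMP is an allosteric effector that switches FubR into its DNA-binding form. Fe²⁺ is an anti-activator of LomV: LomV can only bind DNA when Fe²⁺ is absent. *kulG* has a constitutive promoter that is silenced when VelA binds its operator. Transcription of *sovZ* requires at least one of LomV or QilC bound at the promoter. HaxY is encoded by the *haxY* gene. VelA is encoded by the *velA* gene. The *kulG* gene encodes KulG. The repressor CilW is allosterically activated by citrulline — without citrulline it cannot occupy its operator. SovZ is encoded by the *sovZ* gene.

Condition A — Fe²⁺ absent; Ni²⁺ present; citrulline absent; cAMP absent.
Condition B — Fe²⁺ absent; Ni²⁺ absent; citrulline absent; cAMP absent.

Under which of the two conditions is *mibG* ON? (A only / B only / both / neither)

both

Condition A:
Fe²⁺ is absent, so LomV is active.
Ni²⁺ is present, so QilC is inactive.
Activator LomV is present, so *sovZ* is transcribed.
So SovZ is produced and active.
Citrulline is absent, so CilW is inactive.
With no repressor bound, *velA* is transcribed.
So VelA is produced and active.
With repressor VelA bound, *kulG* is not transcribed.
So KulG is not produced.
cAMP is absent, so FubR is inactive.
Required activator FubR is absent, so *haxY* is not transcribed.
So HaxY is not produced.
No repressor is bound and SovZ is active, so *mibG* is transcribed.
→ *mibG* is ON in A.
Condition B:
Fe²⁺ is absent, so LomV is active.
Ni²⁺ is absent, so QilC is active.
Activator LomV is present, so *sovZ* is transcribed.
So SovZ is produced and active.
Citrulline is absent, so CilW is inactive.
With no repressor bound, *velA* is transcribed.
So VelA is produced and active.
With repressor VelA bound, *kulG* is not transcribed.
So KulG is not produced.
cAMP is absent, so FubR is inactive.
Required activator FubR is absent, so *haxY* is not transcribed.
So HaxY is not produced.
No repressor is bound and SovZ is active, so *mibG* is transcribed.
→ *mibG* is ON in B.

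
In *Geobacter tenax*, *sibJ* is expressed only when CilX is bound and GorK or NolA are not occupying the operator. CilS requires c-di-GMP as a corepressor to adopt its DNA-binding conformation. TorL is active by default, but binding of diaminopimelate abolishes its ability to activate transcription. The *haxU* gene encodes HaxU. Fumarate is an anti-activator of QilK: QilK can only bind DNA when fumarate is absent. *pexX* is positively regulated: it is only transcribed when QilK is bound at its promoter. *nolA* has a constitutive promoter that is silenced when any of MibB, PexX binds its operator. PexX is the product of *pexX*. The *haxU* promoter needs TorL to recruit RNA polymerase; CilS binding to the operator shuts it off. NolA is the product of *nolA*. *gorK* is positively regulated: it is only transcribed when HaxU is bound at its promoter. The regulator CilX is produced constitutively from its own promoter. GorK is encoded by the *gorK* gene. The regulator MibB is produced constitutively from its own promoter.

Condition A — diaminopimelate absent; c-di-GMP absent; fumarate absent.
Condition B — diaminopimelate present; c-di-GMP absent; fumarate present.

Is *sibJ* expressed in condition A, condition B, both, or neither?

Condition A:
Diaminopimelate is absent, so TorL is active.
c-di-GMP is absent, so CilS is inactive.
No repressor is bound and TorL is active, so *haxU* is transcribed.
So HaxU is produced and active.
No repressor is bound and HaxU is active, so *gorK* is transcribed.
So GorK is produced and active.
MibB is produced constitutively and is active.
Fumarate is absent, so QilK is active.
No repressor is bound and QilK is active, so *pexX* is transcribed.
So PexX is produced and active.
With repressor MibB bound, *nolA* is not transcribed.
So NolA is not produced.
CilX is produced constitutively and is active.
With repressor GorK bound, *sibJ* is not transcribed.
→ *sibJ* is OFF in A.
Condition B:
Diaminopimelate is present, so TorL is inactive.
c-di-GMP is absent, so CilS is inactive.
Required activator TorL is absent, so *haxU* is not transcribed.
So HaxU is not produced.
Required activator HaxU is absent, so *gorK* is not transcribed.
So GorK is not produced.
MibB is produced constitutively and is active.
Fumarate is present, so QilK is inactive.
Required activator QilK is absent, so *pexX* is not transcribed.
So PexX is not produced.
With repressor MibB bound, *nolA* is not transcribed.
So NolA is not produced.
CilX is produced constitutively and is active.
No repressor is bound and CilX is active, so *sibJ* is transcribed.
→ *sibJ* is ON in B.

B only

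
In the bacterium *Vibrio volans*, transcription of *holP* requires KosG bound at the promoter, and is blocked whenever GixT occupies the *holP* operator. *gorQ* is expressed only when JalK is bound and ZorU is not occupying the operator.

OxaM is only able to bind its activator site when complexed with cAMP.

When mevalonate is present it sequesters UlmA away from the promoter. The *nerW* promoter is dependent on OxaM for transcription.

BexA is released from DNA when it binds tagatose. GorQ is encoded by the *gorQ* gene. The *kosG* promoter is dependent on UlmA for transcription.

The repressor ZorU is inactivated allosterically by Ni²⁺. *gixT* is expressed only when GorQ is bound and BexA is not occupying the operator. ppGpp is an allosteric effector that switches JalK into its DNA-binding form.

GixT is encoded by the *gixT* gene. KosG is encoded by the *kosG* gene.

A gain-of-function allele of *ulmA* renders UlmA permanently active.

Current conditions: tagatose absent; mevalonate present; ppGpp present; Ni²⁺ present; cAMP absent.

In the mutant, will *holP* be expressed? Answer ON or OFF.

UlmA is constitutively active in this strain.
No repressor is bound and UlmA is active, so *kosG* is transcribed.
So KosG is produced and active.
Tagatose is absent, so BexA is active.
ppGpp is present, so JalK is active.
Ni²⁺ is present, so ZorU is inactive.
No repressor is bound and JalK is active, so *gorQ* is transcribed.
So GorQ is produced and active.
With repressor BexA bound, *gixT* is not transcribed.
So GixT is not produced.
No repressor is bound and KosG is active, so *holP* is transcribed.

ON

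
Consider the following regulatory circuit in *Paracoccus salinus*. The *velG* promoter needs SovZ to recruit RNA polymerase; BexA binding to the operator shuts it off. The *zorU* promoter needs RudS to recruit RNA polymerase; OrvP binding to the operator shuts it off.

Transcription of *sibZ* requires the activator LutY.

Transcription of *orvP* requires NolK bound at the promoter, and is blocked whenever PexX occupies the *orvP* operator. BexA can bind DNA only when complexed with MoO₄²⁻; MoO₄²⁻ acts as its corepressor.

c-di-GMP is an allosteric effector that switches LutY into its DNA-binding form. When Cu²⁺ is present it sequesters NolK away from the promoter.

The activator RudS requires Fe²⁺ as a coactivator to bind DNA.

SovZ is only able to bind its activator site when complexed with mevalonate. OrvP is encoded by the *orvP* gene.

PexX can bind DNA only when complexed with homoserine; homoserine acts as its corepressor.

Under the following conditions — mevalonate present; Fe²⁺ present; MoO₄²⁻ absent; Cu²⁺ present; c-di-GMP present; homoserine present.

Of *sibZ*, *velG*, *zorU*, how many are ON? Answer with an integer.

3

c-di-GMP is present, so LutY is active.
No repressor is bound and LutY is active, so *sibZ* is transcribed.
→ *sibZ* is ON.
MoO₄²⁻ is absent, so BexA is inactive.
Mevalonate is present, so SovZ is active.
No repressor is bound and SovZ is active, so *velG* is transcribed.
→ *velG* is ON.
Cu²⁺ is present, so NolK is inactive.
Homoserine is present, so PexX is active.
With repressor PexX bound, *orvP* is not transcribed.
So OrvP is not produced.
Fe²⁺ is present, so RudS is active.
No repressor is bound and RudS is active, so *zorU* is transcribed.
→ *zorU* is ON.
3 of the 3 genes are transcribed.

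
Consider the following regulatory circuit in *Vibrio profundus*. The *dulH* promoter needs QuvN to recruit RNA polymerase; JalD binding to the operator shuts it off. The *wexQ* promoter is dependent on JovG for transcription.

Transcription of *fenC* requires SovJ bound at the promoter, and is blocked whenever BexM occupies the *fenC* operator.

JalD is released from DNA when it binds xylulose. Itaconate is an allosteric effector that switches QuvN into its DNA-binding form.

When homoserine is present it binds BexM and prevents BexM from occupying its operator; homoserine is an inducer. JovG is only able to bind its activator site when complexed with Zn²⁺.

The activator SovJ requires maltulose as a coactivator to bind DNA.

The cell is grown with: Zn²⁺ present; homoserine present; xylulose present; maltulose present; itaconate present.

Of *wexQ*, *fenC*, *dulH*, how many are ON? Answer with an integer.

3

Zn²⁺ is present, so JovG is active.
No repressor is bound and JovG is active, so *wexQ* is transcribed.
→ *wexQ* is ON.
Homoserine is present, so BexM is inactive.
Maltulose is present, so SovJ is active.
No repressor is bound and SovJ is active, so *fenC* is transcribed.
→ *fenC* is ON.
Itaconate is present, so QuvN is active.
Xylulose is present, so JalD is inactive.
No repressor is bound and QuvN is active, so *dulH* is transcribed.
→ *dulH* is ON.
3 of the 3 genes are transcribed.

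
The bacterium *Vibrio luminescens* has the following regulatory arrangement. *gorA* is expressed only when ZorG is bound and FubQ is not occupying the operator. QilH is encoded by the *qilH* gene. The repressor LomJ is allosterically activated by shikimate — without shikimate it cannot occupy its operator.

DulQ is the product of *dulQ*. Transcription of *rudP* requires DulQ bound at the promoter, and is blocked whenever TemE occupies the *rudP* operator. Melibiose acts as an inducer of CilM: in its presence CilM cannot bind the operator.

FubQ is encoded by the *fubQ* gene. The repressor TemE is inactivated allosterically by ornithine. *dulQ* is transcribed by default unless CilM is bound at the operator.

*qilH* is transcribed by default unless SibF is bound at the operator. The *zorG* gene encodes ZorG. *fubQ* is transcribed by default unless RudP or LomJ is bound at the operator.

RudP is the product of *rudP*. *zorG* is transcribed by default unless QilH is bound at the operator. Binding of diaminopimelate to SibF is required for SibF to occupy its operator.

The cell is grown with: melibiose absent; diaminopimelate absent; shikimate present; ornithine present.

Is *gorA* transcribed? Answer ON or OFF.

OFF

Melibiose is absent, so CilM is active.
With repressor CilM bound, *dulQ* is not transcribed.
So DulQ is not produced.
Ornithine is present, so TemE is inactive.
Required activator DulQ is absent, so *rudP* is not transcribed.
So RudP is not produced.
Shikimate is present, so LomJ is active.
With repressor LomJ bound, *fubQ* is not transcribed.
So FubQ is not produced.
Diaminopimelate is absent, so SibF is inactive.
With no repressor bound, *qilH* is transcribed.
So QilH is produced and active.
With repressor QilH bound, *zorG* is not transcribed.
So ZorG is not produced.
Required activator ZorG is absent, so *gorA* is not transcribed.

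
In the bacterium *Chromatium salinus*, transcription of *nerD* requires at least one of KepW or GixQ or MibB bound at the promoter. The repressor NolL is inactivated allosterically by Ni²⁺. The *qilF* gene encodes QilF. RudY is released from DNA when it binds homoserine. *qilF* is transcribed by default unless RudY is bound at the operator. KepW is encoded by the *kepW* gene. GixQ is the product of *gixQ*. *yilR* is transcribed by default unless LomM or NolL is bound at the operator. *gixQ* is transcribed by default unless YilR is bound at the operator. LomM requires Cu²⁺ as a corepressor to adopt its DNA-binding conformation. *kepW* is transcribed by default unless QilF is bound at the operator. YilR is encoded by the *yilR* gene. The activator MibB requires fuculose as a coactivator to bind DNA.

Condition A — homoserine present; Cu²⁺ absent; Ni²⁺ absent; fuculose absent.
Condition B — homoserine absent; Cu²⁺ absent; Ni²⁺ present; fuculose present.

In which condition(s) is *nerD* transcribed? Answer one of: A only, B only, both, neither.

Condition A:
Homoserine is present, so RudY is inactive.
With no repressor bound, *qilF* is transcribed.
So QilF is produced and active.
With repressor QilF bound, *kepW* is not transcribed.
So KepW is not produced.
Cu²⁺ is absent, so LomM is inactive.
Ni²⁺ is absent, so NolL is active.
With repressor NolL bound, *yilR* is not transcribed.
So YilR is not produced.
With no repressor bound, *gixQ* is transcribed.
So GixQ is produced and active.
Fuculose is absent, so MibB is inactive.
Activator GixQ is present, so *nerD* is transcribed.
→ *nerD* is ON in A.
Condition B:
Homoserine is absent, so RudY is active.
With repressor RudY bound, *qilF* is not transcribed.
So QilF is not produced.
With no repressor bound, *kepW* is transcribed.
So KepW is produced and active.
Cu²⁺ is absent, so LomM is inactive.
Ni²⁺ is present, so NolL is inactive.
With no repressor bound, *yilR* is transcribed.
So YilR is produced and active.
With repressor YilR bound, *gixQ* is not transcribed.
So GixQ is not produced.
Fuculose is present, so MibB is active.
Activator KepW is present, so *nerD* is transcribed.
→ *nerD* is ON in B.

both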